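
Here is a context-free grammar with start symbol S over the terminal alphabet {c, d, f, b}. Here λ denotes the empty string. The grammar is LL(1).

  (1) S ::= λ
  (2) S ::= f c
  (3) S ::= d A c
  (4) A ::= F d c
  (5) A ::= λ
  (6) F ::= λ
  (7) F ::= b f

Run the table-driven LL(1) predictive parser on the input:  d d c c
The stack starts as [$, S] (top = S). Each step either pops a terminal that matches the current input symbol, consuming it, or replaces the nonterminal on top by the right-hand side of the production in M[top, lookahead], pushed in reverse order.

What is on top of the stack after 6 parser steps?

c

     Stack      Input      Action
  1  $ S        d d c c $  expand S ::= d A c
  2  $ c A d    d d c c $  match d
  3  $ c A      d c c $    expand A ::= F d c
  4  $ c c d F  d c c $    expand F ::= λ
  5  $ c c d    d c c $    match d
  6  $ c c      c c $      match c
Stack after step 6: $ c (top = c).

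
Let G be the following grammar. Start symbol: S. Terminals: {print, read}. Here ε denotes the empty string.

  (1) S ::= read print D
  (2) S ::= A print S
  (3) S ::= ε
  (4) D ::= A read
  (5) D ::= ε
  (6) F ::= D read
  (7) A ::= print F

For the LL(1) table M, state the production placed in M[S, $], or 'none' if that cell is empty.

S ::= ε

FIRST(A): from A::=print F we get {print}. So FIRST(A) = {print}.
FIRST(S): from S::=read print D we get {read}; from S::=A print S we get {print}; from S::=ε we get {ε}. So FIRST(S) = {ε, print, read}.
FIRST(D): from D::=A read we get {print}; from D::=ε we get {ε}. So FIRST(D) = {ε, print}.
FIRST(F): from F::=D read we get {print, read}. So FIRST(F) = {print, read}.
FOLLOW(S) includes $ since S is the start symbol.
FOLLOW(S): in S::=A print S, the suffix after S is empty (adds nothing new). Thus FOLLOW(S) = {$}.
For S ::= read print D: FIRST(read print D) = {read}, so it goes in M[S, t] for t ∈ {read}.
For S ::= A print S: FIRST(A print S) = {print}, so it goes in M[S, t] for t ∈ {print}.
For S ::= ε: FIRST(ε) = {ε}, so it goes in M[S, t] for t ∈ {}; since ε ∈ FIRST, also for every t ∈ FOLLOW(S) = {$}.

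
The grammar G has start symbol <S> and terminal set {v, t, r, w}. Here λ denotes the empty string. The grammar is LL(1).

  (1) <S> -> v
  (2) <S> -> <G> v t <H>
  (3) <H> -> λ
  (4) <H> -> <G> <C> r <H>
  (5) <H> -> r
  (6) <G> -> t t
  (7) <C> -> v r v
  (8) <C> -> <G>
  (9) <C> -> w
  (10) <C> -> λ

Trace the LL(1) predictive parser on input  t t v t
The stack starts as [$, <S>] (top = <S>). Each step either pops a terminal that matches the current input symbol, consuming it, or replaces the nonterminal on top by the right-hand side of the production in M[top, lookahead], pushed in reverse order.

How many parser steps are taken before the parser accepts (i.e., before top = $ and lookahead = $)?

7

     Stack          Input      Action
  1  $ <S>          t t v t $  expand <S> -> <G> v t <H>
  2  $ <H> t v <G>  t t v t $  expand <G> -> t t
  3  $ <H> t v t t  t t v t $  match t
  4  $ <H> t v t    t v t $    match t
  5  $ <H> t v      v t $      match v
  6  $ <H> t        t $        match t
  7  $ <H>          $          expand <H> -> λ
Accept reached after 7 steps.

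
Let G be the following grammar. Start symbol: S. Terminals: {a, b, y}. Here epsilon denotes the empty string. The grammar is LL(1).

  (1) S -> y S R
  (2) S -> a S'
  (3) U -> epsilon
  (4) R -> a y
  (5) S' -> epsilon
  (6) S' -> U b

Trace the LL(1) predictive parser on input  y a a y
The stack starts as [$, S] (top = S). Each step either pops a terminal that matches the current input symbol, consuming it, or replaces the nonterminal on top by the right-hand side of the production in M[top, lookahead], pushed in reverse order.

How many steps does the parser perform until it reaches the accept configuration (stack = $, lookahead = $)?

8

     Stack     Input      Action
  1  $ S       y a a y $  expand S -> y S R
  2  $ R S y   y a a y $  match y
  3  $ R S     a a y $    expand S -> a S'
  4  $ R S' a  a a y $    match a
  5  $ R S'    a y $      expand S' -> epsilon
  6  $ R       a y $      expand R -> a y
  7  $ y a     a y $      match a
  8  $ y       y $        match y
Accept reached after 8 steps.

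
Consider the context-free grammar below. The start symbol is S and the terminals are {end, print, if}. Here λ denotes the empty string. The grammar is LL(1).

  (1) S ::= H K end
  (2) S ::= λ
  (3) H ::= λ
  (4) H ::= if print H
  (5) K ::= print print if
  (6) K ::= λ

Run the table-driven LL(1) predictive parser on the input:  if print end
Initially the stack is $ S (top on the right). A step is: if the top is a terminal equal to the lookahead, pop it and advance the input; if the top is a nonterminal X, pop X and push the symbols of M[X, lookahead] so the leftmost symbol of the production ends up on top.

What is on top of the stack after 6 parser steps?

end

step 1: stack=$ S  input=if print end $  — expand S ::= H K end
step 2: stack=$ end K H  input=if print end $  — expand H ::= if print H
step 3: stack=$ end K H print if  input=if print end $  — match if
step 4: stack=$ end K H print  input=print end $  — match print
step 5: stack=$ end K H  input=end $  — expand H ::= λ
step 6: stack=$ end K  input=end $  — expand K ::= λ
Stack after step 6: $ end (top = end).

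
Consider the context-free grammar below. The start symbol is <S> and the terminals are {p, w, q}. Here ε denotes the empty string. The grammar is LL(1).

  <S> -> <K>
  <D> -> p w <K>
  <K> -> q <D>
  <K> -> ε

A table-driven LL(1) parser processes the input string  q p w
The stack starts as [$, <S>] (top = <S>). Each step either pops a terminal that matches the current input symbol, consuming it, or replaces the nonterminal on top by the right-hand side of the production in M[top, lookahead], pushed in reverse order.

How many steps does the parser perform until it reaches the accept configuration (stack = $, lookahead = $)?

     Stack      Input    Action
  1  $ <S>      q p w $  expand <S> -> <K>
  2  $ <K>      q p w $  expand <K> -> q <D>
  3  $ <D> q    q p w $  match q
  4  $ <D>      p w $    expand <D> -> p w <K>
  5  $ <K> w p  p w $    match p
  6  $ <K> w    w $      match w
  7  $ <K>      $        expand <K> -> ε
Accept reached after 7 steps.

7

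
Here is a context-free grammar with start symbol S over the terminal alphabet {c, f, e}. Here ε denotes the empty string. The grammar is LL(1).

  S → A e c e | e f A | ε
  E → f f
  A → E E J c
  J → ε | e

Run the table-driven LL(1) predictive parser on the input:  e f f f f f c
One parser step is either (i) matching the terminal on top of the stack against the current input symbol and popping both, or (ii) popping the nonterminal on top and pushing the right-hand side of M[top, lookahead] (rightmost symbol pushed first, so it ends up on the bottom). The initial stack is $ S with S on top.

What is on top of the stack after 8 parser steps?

     Stack        Input            Action
  1  $ S          e f f f f f c $  expand S → e f A
  2  $ A f e      e f f f f f c $  match e
  3  $ A f        f f f f f c $    match f
  4  $ A          f f f f c $      expand A → E E J c
  5  $ c J E E    f f f f c $      expand E → f f
  6  $ c J E f f  f f f f c $      match f
  7  $ c J E f    f f f c $        match f
  8  $ c J E      f f c $          expand E → f f
Stack after step 8: $ c J f f (top = f).

f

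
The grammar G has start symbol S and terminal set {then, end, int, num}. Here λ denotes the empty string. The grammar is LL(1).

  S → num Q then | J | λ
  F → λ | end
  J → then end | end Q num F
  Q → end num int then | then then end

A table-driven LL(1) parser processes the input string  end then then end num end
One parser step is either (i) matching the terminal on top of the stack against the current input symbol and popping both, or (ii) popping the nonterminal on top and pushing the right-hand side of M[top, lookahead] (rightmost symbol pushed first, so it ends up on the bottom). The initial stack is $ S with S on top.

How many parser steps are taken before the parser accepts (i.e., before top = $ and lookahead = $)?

10

step 1: stack=$ S  input=end then then end num end $  — expand S → J
step 2: stack=$ J  input=end then then end num end $  — expand J → end Q num F
step 3: stack=$ F num Q end  input=end then then end num end $  — match end
step 4: stack=$ F num Q  input=then then end num end $  — expand Q → then then end
step 5: stack=$ F num end then then  input=then then end num end $  — match then
step 6: stack=$ F num end then  input=then end num end $  — match then
step 7: stack=$ F num end  input=end num end $  — match end
step 8: stack=$ F num  input=num end $  — match num
step 9: stack=$ F  input=end $  — expand F → end
step 10: stack=$ end  input=end $  — match end
Accept reached after 10 steps.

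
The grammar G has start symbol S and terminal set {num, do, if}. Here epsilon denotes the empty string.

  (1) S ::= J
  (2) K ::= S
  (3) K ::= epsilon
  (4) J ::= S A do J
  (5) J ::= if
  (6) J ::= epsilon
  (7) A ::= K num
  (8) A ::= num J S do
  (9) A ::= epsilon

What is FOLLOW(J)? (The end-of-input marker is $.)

{$, do, if, num}

FIRST(S): from S::=J we get {epsilon, do, if, num}. So FIRST(S) = {epsilon, do, if, num}.
FIRST(K): from K::=S we get {epsilon, do, if, num}; from K::=epsilon we get {epsilon}. So FIRST(K) = {epsilon, do, if, num}.
FIRST(A): from A::=K num we get {do, if, num}; from A::=num J S do we get {num}; from A::=epsilon we get {epsilon}. So FIRST(A) = {epsilon, do, if, num}.
FIRST(J): from J::=S A do J we get {do, if, num}; from J::=if we get {if}; from J::=epsilon we get {epsilon}. So FIRST(J) = {epsilon, do, if, num}.
FOLLOW(S) includes $ since S is the start symbol.
FOLLOW(K): in A::=K num, K is followed by num with FIRST {num}. Thus FOLLOW(K) = {num}.
FOLLOW(S): in K::=S, the suffix after S is empty, so FOLLOW(S) ⊇ FOLLOW(K) = {num}; in J::=S A do J, S is followed by A do J with FIRST {do, if, num}; in A::=num J S do, S is followed by do with FIRST {do}. Thus FOLLOW(S) = {$, do, if, num}.
FOLLOW(J): in S::=J, the suffix after J is empty, so FOLLOW(J) ⊇ FOLLOW(S) = {$, do, if, num}; in J::=S A do J, the suffix after J is empty (adds nothing new); in A::=num J S do, J is followed by S do with FIRST {do, if, num}. Thus FOLLOW(J) = {$, do, if, num}.
FOLLOW(A): in J::=S A do J, A is followed by do J with FIRST {do}. Thus FOLLOW(A) = {do}.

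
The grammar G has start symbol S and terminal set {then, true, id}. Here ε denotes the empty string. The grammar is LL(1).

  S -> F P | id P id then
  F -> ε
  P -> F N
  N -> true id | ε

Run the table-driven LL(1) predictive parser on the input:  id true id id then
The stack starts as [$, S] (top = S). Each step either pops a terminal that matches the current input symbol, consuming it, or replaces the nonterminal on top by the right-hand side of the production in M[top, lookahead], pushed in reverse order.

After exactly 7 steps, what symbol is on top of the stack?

id

step 1: stack=$ S  input=id true id id then $  — expand S -> id P id then
step 2: stack=$ then id P id  input=id true id id then $  — match id
step 3: stack=$ then id P  input=true id id then $  — expand P -> F N
step 4: stack=$ then id N F  input=true id id then $  — expand F -> ε
step 5: stack=$ then id N  input=true id id then $  — expand N -> true id
step 6: stack=$ then id id true  input=true id id then $  — match true
step 7: stack=$ then id id  input=id id then $  — match id
Stack after step 7: $ then id (top = id).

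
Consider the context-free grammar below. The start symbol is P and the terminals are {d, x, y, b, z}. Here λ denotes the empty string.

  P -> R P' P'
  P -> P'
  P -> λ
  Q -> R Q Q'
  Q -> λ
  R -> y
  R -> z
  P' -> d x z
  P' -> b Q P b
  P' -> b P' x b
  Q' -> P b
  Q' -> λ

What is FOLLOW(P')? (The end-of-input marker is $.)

FIRST(R): from R->y we get {y}; from R->z we get {z}. So FIRST(R) = {y, z}.
FIRST(P'): from P'->d x z we get {d}; from P'->b Q P b we get {b}; from P'->b P' x b we get {b}. So FIRST(P') = {b, d}.
FIRST(P): from P->R P' P' we get {y, z}; from P->P' we get {b, d}; from P->λ we get {λ}. So FIRST(P) = {λ, b, d, y, z}.
FIRST(Q): from Q->R Q Q' we get {y, z}; from Q->λ we get {λ}. So FIRST(Q) = {λ, y, z}.
FIRST(Q'): from Q'->P b we get {b, d, y, z}; from Q'->λ we get {λ}. So FIRST(Q') = {λ, b, d, y, z}.
FOLLOW(P) includes $ since P is the start symbol.
FOLLOW(P): in P'->b Q P b, P is followed by b with FIRST {b}; in Q'->P b, P is followed by b with FIRST {b}. Thus FOLLOW(P) = {$, b}.
FOLLOW(Q): in Q->R Q Q', Q is followed by Q' with FIRST {λ, b, d, y, z}; in Q->R Q Q', the suffix after Q is nullable (adds nothing new); in P'->b Q P b, Q is followed by P b with FIRST {b, d, y, z}. Thus FOLLOW(Q) = {b, d, y, z}.
FOLLOW(R): in P->R P' P', R is followed by P' P' with FIRST {b, d}; in Q->R Q Q', R is followed by Q Q' with FIRST {λ, b, d, y, z}; in Q->R Q Q', the suffix after R is nullable, so FOLLOW(R) ⊇ FOLLOW(Q) = {b, d, y, z}. Thus FOLLOW(R) = {b, d, y, z}.
FOLLOW(P'): in P->R P' P' (occurrence 1), P' is followed by P' with FIRST {b, d}; in P->R P' P' (occurrence 2), the suffix after P' is empty, so FOLLOW(P') ⊇ FOLLOW(P) = {$, b}; in P->P', the suffix after P' is empty, so FOLLOW(P') ⊇ FOLLOW(P) = {$, b}; in P'->b P' x b, P' is followed by x b with FIRST {x}. Thus FOLLOW(P') = {$, b, d, x}.
FOLLOW(Q'): in Q->R Q Q', the suffix after Q' is empty, so FOLLOW(Q') ⊇ FOLLOW(Q) = {b, d, y, z}. Thus FOLLOW(Q') = {b, d, y, z}.

{$, b, d, x}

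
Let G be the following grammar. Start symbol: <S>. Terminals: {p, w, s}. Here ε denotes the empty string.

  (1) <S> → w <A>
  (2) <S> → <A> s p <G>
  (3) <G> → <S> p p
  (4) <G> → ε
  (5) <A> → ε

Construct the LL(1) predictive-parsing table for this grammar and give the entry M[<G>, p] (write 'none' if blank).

FIRST(<A>): from <A>→ε we get {ε}. So FIRST(<A>) = {ε}.
FIRST(<S>): from <S>→w <A> we get {w}; from <S>→<A> s p <G> we get {s}. So FIRST(<S>) = {s, w}.
FIRST(<G>): from <G>→<S> p p we get {s, w}; from <G>→ε we get {ε}. So FIRST(<G>) = {ε, s, w}.
FOLLOW(<S>) includes $ since <S> is the start symbol.
FOLLOW(<S>): in <G>→<S> p p, <S> is followed by p p with FIRST {p}. Thus FOLLOW(<S>) = {$, p}.
FOLLOW(<G>): in <S>→<A> s p <G>, the suffix after <G> is empty, so FOLLOW(<G>) ⊇ FOLLOW(<S>) = {$, p}. Thus FOLLOW(<G>) = {$, p}.
For <G> → <S> p p: FIRST(<S> p p) = {s, w}, so it goes in M[<G>, t] for t ∈ {s, w}.
For <G> → ε: FIRST(ε) = {ε}, so it goes in M[<G>, t] for t ∈ {}; since ε ∈ FIRST, also for every t ∈ FOLLOW(<G>) = {$, p}.

<G> → ε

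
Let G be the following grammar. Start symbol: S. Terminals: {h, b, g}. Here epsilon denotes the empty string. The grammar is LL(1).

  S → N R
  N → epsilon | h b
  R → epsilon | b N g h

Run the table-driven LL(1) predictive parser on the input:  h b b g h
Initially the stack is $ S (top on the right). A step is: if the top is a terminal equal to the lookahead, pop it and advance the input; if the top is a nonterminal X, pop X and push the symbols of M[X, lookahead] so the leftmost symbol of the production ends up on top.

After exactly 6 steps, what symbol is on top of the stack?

     Stack      Input        Action
  1  $ S        h b b g h $  expand S → N R
  2  $ R N      h b b g h $  expand N → h b
  3  $ R b h    h b b g h $  match h
  4  $ R b      b b g h $    match b
  5  $ R        b g h $      expand R → b N g h
  6  $ h g N b  b g h $      match b
Stack after step 6: $ h g N (top = N).

N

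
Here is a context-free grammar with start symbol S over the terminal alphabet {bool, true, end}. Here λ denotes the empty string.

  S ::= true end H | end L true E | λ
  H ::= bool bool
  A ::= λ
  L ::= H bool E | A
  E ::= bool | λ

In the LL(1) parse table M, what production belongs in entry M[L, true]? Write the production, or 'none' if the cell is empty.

FIRST(S) = {λ, end, true}
FIRST(H) = {bool}
FIRST(A) = {λ}
FIRST(E) = {λ, bool}
FIRST(L) = {λ, bool}  (via H bool E, A)
FOLLOW(S) includes $ since S is the start symbol.
FOLLOW(L): in S::=end L true E, L is followed by true E with FIRST {true}. Thus FOLLOW(L) = {true}.
For L ::= H bool E: FIRST(H bool E) = {bool}, so it goes in M[L, t] for t ∈ {bool}.
For L ::= A: FIRST(A) = {λ}, so it goes in M[L, t] for t ∈ {}; since λ ∈ FIRST, also for every t ∈ FOLLOW(L) = {true}.

L ::= A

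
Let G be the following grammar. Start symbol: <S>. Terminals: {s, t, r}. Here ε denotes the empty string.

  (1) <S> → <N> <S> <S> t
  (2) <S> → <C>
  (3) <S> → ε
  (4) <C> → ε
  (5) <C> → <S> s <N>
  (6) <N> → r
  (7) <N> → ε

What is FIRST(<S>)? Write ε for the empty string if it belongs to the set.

FIRST(<N>): from <N>→r we get {r}; from <N>→ε we get {ε}. So FIRST(<N>) = {ε, r}.
FIRST(<S>): from <S>→<N> <S> <S> t we get {r, s, t}; from <S>→<C> we get {ε, r, s, t}; from <S>→ε we get {ε}. So FIRST(<S>) = {ε, r, s, t}.
FIRST(<C>): from <C>→ε we get {ε}; from <C>→<S> s <N> we get {r, s, t}. So FIRST(<C>) = {ε, r, s, t}.

{ε, r, s, t}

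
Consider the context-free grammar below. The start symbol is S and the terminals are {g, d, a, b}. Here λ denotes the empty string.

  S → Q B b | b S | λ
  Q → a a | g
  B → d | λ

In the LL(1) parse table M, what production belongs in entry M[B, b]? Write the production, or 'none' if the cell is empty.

FIRST(Q) = {a, g}
FIRST(B) = {λ, d}
FIRST(S) = {λ, a, b, g}  (via Q B b)
FOLLOW(S) includes $ since S is the start symbol.
FOLLOW(B): in S→Q B b, B is followed by b with FIRST {b}. Thus FOLLOW(B) = {b}.
For B → d: FIRST(d) = {d}, so it goes in M[B, t] for t ∈ {d}.
For B → λ: FIRST(λ) = {λ}, so it goes in M[B, t] for t ∈ {}; since λ ∈ FIRST, also for every t ∈ FOLLOW(B) = {b}.

B → λ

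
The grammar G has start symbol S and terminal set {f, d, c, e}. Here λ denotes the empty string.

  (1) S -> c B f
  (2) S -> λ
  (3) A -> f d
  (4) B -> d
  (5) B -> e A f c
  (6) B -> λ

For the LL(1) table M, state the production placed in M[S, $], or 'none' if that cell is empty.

FIRST(S) = {λ, c}
FIRST(A) = {f}
FIRST(B) = {λ, d, e}
FOLLOW(S) includes $ since S is the start symbol.
FOLLOW(S): S appears on no right-hand side. Thus FOLLOW(S) = {$}.
For S -> c B f: FIRST(c B f) = {c}, so it goes in M[S, t] for t ∈ {c}.
For S -> λ: FIRST(λ) = {λ}, so it goes in M[S, t] for t ∈ {}; since λ ∈ FIRST, also for every t ∈ FOLLOW(S) = {$}.

S -> λ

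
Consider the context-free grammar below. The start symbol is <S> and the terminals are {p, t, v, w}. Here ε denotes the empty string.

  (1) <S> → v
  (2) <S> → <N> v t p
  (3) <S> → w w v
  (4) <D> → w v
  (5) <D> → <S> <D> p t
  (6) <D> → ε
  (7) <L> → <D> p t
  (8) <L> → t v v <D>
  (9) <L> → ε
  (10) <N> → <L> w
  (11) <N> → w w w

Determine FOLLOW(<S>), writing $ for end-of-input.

{$, p, t, v, w}

FIRST(<S>) = {p, t, v, w}  (via <N> v t p)
FIRST(<D>) = {ε, p, t, v, w}  (via <S> <D> p t)
FIRST(<L>) = {ε, p, t, v, w}  (via <D> p t)
FIRST(<N>) = {p, t, v, w}  (via <L> w)
FOLLOW(<S>) includes $ since <S> is the start symbol.
FOLLOW(<S>): in <D>→<S> <D> p t, <S> is followed by <D> p t with FIRST {p, t, v, w}. Thus FOLLOW(<S>) = {$, p, t, v, w}.
FOLLOW(<L>): in <N>→<L> w, <L> is followed by w with FIRST {w}. Thus FOLLOW(<L>) = {w}.
FOLLOW(<D>): in <D>→<S> <D> p t, <D> is followed by p t with FIRST {p}; in <L>→<D> p t, <D> is followed by p t with FIRST {p}; in <L>→t v v <D>, the suffix after <D> is empty, so FOLLOW(<D>) ⊇ FOLLOW(<L>) = {w}. Thus FOLLOW(<D>) = {p, w}.
FOLLOW(<N>): in <S>→<N> v t p, <N> is followed by v t p with FIRST {v}. Thus FOLLOW(<N>) = {v}.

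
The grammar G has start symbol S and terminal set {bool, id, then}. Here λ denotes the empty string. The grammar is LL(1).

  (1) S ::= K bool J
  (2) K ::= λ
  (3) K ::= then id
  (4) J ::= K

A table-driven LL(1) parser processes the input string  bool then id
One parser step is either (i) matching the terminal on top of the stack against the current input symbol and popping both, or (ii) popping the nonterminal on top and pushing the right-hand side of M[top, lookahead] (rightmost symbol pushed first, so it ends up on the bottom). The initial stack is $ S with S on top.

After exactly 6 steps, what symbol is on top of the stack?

id

     Stack       Input           Action
  1  $ S         bool then id $  expand S ::= K bool J
  2  $ J bool K  bool then id $  expand K ::= λ
  3  $ J bool    bool then id $  match bool
  4  $ J         then id $       expand J ::= K
  5  $ K         then id $       expand K ::= then id
  6  $ id then   then id $       match then
Stack after step 6: $ id (top = id).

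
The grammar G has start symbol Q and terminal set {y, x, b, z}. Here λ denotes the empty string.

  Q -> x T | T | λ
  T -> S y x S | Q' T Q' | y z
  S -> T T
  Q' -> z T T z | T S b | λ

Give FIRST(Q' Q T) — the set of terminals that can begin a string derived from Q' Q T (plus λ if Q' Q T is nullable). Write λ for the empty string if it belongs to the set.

FIRST(Q): from Q->x T we get {x}; from Q->T we get {y, z}; from Q->λ we get {λ}. So FIRST(Q) = {λ, x, y, z}.
FIRST(T): from T->S y x S we get {y, z}; from T->Q' T Q' we get {y, z}; from T->y z we get {y}. So FIRST(T) = {y, z}.
FIRST(S): from S->T T we get {y, z}. So FIRST(S) = {y, z}.
FIRST(Q'): from Q'->z T T z we get {z}; from Q'->T S b we get {y, z}; from Q'->λ we get {λ}. So FIRST(Q') = {λ, y, z}.
FIRST(Q' Q T): take FIRST of each symbol in turn, carrying on past any symbol whose FIRST contains λ; result {x, y, z}.

{x, y, z}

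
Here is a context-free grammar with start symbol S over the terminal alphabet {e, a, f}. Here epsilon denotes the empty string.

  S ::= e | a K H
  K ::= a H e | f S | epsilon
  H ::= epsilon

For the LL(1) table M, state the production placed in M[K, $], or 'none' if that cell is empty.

FIRST(S) = {a, e}
FIRST(K) = {epsilon, a, f}
FIRST(H) = {epsilon}
FOLLOW(S) includes $ since S is the start symbol.
FOLLOW(S): in K::=f S, the suffix after S is empty, so FOLLOW(S) ⊇ FOLLOW(K) = {$}. Thus FOLLOW(S) = {$}.
FOLLOW(K): in S::=a K H, K is followed by H with FIRST {epsilon}; in S::=a K H, the suffix after K is nullable, so FOLLOW(K) ⊇ FOLLOW(S) = {$}. Thus FOLLOW(K) = {$}.
For K ::= a H e: FIRST(a H e) = {a}, so it goes in M[K, t] for t ∈ {a}.
For K ::= f S: FIRST(f S) = {f}, so it goes in M[K, t] for t ∈ {f}.
For K ::= epsilon: FIRST(epsilon) = {epsilon}, so it goes in M[K, t] for t ∈ {}; since epsilon ∈ FIRST, also for every t ∈ FOLLOW(K) = {$}.

K ::= epsilon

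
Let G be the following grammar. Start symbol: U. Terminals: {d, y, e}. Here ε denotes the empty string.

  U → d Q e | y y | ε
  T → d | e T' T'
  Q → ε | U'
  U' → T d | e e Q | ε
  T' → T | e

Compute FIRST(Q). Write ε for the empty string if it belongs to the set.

{ε, d, e}

FIRST(U): from U→d Q e we get {d}; from U→y y we get {y}; from U→ε we get {ε}. So FIRST(U) = {ε, d, y}.
FIRST(T): from T→d we get {d}; from T→e T' T' we get {e}. So FIRST(T) = {d, e}.
FIRST(U'): from U'→T d we get {d, e}; from U'→e e Q we get {e}; from U'→ε we get {ε}. So FIRST(U') = {ε, d, e}.
FIRST(T'): from T'→T we get {d, e}; from T'→e we get {e}. So FIRST(T') = {d, e}.
FIRST(Q): from Q→ε we get {ε}; from Q→U' we get {ε, d, e}. So FIRST(Q) = {ε, d, e}.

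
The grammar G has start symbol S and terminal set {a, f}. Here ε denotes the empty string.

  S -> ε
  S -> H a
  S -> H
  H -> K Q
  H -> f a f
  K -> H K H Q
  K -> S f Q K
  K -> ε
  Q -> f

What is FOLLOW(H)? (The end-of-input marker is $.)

FIRST(Q): from Q->f we get {f}. So FIRST(Q) = {f}.
FIRST(S): from S->ε we get {ε}; from S->H a we get {f}; from S->H we get {f}. So FIRST(S) = {ε, f}.
FIRST(H): from H->K Q we get {f}; from H->f a f we get {f}. So FIRST(H) = {f}.
FIRST(K): from K->H K H Q we get {f}; from K->S f Q K we get {f}; from K->ε we get {ε}. So FIRST(K) = {ε, f}.
FOLLOW(S) includes $ since S is the start symbol.
FOLLOW(S): in K->S f Q K, S is followed by f Q K with FIRST {f}. Thus FOLLOW(S) = {$, f}.
FOLLOW(H): in S->H a, H is followed by a with FIRST {a}; in S->H, the suffix after H is empty, so FOLLOW(H) ⊇ FOLLOW(S) = {$, f}; in K->H K H Q (occurrence 1), H is followed by K H Q with FIRST {f}; in K->H K H Q (occurrence 2), H is followed by Q with FIRST {f}. Thus FOLLOW(H) = {$, a, f}.
FOLLOW(K): in H->K Q, K is followed by Q with FIRST {f}; in K->H K H Q, K is followed by H Q with FIRST {f}; in K->S f Q K, the suffix after K is empty (adds nothing new). Thus FOLLOW(K) = {f}.
FOLLOW(Q): in H->K Q, the suffix after Q is empty, so FOLLOW(Q) ⊇ FOLLOW(H) = {$, a, f}; in K->H K H Q, the suffix after Q is empty, so FOLLOW(Q) ⊇ FOLLOW(K) = {f}; in K->S f Q K, Q is followed by K with FIRST {ε, f}; in K->S f Q K, the suffix after Q is nullable, so FOLLOW(Q) ⊇ FOLLOW(K) = {f}. Thus FOLLOW(Q) = {$, a, f}.

{$, a, f}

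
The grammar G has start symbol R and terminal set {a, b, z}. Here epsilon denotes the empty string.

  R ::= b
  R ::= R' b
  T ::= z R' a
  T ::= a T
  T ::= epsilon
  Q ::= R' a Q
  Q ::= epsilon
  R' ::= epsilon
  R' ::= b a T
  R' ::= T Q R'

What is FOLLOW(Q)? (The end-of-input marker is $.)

{a, b, z}

FIRST(T) = {epsilon, a, z}
FIRST(R) = {a, b, z}  (via R' b)
FIRST(Q) = {epsilon, a, b, z}  (via R' a Q)
FIRST(R') = {epsilon, a, b, z}  (via T Q R')
FOLLOW(R) includes $ since R is the start symbol.
FOLLOW(R): R appears on no right-hand side. Thus FOLLOW(R) = {$}.
FOLLOW(R'): in R::=R' b, R' is followed by b with FIRST {b}; in T::=z R' a, R' is followed by a with FIRST {a}; in Q::=R' a Q, R' is followed by a Q with FIRST {a}; in R'::=T Q R', the suffix after R' is empty (adds nothing new). Thus FOLLOW(R') = {a, b}.
FOLLOW(T): in T::=a T, the suffix after T is empty (adds nothing new); in R'::=b a T, the suffix after T is empty, so FOLLOW(T) ⊇ FOLLOW(R') = {a, b}; in R'::=T Q R', T is followed by Q R' with FIRST {epsilon, a, b, z}; in R'::=T Q R', the suffix after T is nullable, so FOLLOW(T) ⊇ FOLLOW(R') = {a, b}. Thus FOLLOW(T) = {a, b, z}.
FOLLOW(Q): in Q::=R' a Q, the suffix after Q is empty (adds nothing new); in R'::=T Q R', Q is followed by R' with FIRST {epsilon, a, b, z}; in R'::=T Q R', the suffix after Q is nullable, so FOLLOW(Q) ⊇ FOLLOW(R') = {a, b}. Thus FOLLOW(Q) = {a, b, z}.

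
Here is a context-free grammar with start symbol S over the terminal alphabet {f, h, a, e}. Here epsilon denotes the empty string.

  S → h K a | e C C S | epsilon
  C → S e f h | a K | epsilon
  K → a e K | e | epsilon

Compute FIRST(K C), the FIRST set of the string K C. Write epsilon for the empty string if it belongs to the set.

FIRST(S): from S→h K a we get {h}; from S→e C C S we get {e}; from S→epsilon we get {epsilon}. So FIRST(S) = {epsilon, e, h}.
FIRST(K): from K→a e K we get {a}; from K→e we get {e}; from K→epsilon we get {epsilon}. So FIRST(K) = {epsilon, a, e}.
FIRST(C): from C→S e f h we get {e, h}; from C→a K we get {a}; from C→epsilon we get {epsilon}. So FIRST(C) = {epsilon, a, e, h}.
FIRST(K C): take FIRST of each symbol in turn, carrying on past any symbol whose FIRST contains epsilon; result {epsilon, a, e, h}.

{epsilon, a, e, h}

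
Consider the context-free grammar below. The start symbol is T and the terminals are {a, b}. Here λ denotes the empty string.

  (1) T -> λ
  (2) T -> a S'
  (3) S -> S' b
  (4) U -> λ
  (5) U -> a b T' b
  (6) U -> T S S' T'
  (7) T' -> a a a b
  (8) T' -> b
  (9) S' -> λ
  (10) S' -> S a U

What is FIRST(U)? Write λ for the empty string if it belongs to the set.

FIRST(T): from T->λ we get {λ}; from T->a S' we get {a}. So FIRST(T) = {λ, a}.
FIRST(T'): from T'->a a a b we get {a}; from T'->b we get {b}. So FIRST(T') = {a, b}.
FIRST(S): from S->S' b we get {b}. So FIRST(S) = {b}.
FIRST(U): from U->λ we get {λ}; from U->a b T' b we get {a}; from U->T S S' T' we get {a, b}. So FIRST(U) = {λ, a, b}.
FIRST(S'): from S'->λ we get {λ}; from S'->S a U we get {b}. So FIRST(S') = {λ, b}.

{λ, a, b}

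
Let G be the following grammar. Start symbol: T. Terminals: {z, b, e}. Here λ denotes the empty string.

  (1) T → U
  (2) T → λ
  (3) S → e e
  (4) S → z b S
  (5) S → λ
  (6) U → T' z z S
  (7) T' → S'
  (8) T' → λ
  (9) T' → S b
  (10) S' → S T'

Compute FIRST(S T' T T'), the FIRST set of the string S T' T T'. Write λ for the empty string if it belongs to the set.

{λ, b, e, z}

FIRST(S): from S→e e we get {e}; from S→z b S we get {z}; from S→λ we get {λ}. So FIRST(S) = {λ, e, z}.
FIRST(T): from T→U we get {b, e, z}; from T→λ we get {λ}. So FIRST(T) = {λ, b, e, z}.
FIRST(U): from U→T' z z S we get {b, e, z}. So FIRST(U) = {b, e, z}.
FIRST(T'): from T'→S' we get {λ, b, e, z}; from T'→λ we get {λ}; from T'→S b we get {b, e, z}. So FIRST(T') = {λ, b, e, z}.
FIRST(S'): from S'→S T' we get {λ, b, e, z}. So FIRST(S') = {λ, b, e, z}.
FIRST(S T' T T'): take FIRST of each symbol in turn, carrying on past any symbol whose FIRST contains λ; result {λ, b, e, z}.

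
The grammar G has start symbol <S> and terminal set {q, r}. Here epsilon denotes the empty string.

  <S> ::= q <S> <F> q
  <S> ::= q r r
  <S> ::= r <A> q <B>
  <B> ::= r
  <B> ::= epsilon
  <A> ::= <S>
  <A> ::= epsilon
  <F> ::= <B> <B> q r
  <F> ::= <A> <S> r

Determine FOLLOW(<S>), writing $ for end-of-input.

{$, q, r}

FIRST(<S>): from <S>::=q <S> <F> q we get {q}; from <S>::=q r r we get {q}; from <S>::=r <A> q <B> we get {r}. So FIRST(<S>) = {q, r}.
FIRST(<B>): from <B>::=r we get {r}; from <B>::=epsilon we get {epsilon}. So FIRST(<B>) = {epsilon, r}.
FIRST(<A>): from <A>::=<S> we get {q, r}; from <A>::=epsilon we get {epsilon}. So FIRST(<A>) = {epsilon, q, r}.
FIRST(<F>): from <F>::=<B> <B> q r we get {q, r}; from <F>::=<A> <S> r we get {q, r}. So FIRST(<F>) = {q, r}.
FOLLOW(<S>) includes $ since <S> is the start symbol.
FOLLOW(<A>): in <S>::=r <A> q <B>, <A> is followed by q <B> with FIRST {q}; in <F>::=<A> <S> r, <A> is followed by <S> r with FIRST {q, r}. Thus FOLLOW(<A>) = {q, r}.
FOLLOW(<S>): in <S>::=q <S> <F> q, <S> is followed by <F> q with FIRST {q, r}; in <A>::=<S>, the suffix after <S> is empty, so FOLLOW(<S>) ⊇ FOLLOW(<A>) = {q, r}; in <F>::=<A> <S> r, <S> is followed by r with FIRST {r}. Thus FOLLOW(<S>) = {$, q, r}.
FOLLOW(<B>): in <S>::=r <A> q <B>, the suffix after <B> is empty, so FOLLOW(<B>) ⊇ FOLLOW(<S>) = {$, q, r}; in <F>::=<B> <B> q r (occurrence 1), <B> is followed by <B> q r with FIRST {q, r}; in <F>::=<B> <B> q r (occurrence 2), <B> is followed by q r with FIRST {q}. Thus FOLLOW(<B>) = {$, q, r}.
FOLLOW(<F>): in <S>::=q <S> <F> q, <F> is followed by q with FIRST {q}. Thus FOLLOW(<F>) = {q}.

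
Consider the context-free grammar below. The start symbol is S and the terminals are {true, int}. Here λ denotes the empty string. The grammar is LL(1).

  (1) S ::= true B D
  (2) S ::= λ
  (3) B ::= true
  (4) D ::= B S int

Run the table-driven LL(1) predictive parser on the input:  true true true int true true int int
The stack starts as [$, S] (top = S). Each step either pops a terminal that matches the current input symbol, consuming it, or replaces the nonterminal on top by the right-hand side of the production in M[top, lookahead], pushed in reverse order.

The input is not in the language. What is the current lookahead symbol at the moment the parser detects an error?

true

      Stack         Input                                   Action
   1  $ S           true true true int true true int int $  expand S ::= true B D
   2  $ D B true    true true true int true true int int $  match true
   3  $ D B         true true int true true int int $       expand B ::= true
   4  $ D true      true true int true true int int $       match true
   5  $ D           true int true true int int $            expand D ::= B S int
   6  $ int S B     true int true true int int $            expand B ::= true
   7  $ int S true  true int true true int int $            match true
   8  $ int S       int true true int int $                 expand S ::= λ
   9  $ int         int true true int int $                 match int
  10  $             true true int int $                     error: stack empty but input remains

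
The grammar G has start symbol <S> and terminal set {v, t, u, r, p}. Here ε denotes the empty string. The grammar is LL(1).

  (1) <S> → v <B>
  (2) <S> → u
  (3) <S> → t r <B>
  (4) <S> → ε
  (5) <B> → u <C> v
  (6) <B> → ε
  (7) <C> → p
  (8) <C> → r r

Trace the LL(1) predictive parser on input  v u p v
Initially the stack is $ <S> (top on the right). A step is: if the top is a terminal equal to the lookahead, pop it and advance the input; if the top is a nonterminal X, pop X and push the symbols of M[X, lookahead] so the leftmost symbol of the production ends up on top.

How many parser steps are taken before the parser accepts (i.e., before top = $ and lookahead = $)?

7

     Stack      Input      Action
  1  $ <S>      v u p v $  expand <S> → v <B>
  2  $ <B> v    v u p v $  match v
  3  $ <B>      u p v $    expand <B> → u <C> v
  4  $ v <C> u  u p v $    match u
  5  $ v <C>    p v $      expand <C> → p
  6  $ v p      p v $      match p
  7  $ v        v $        match v
Accept reached after 7 steps.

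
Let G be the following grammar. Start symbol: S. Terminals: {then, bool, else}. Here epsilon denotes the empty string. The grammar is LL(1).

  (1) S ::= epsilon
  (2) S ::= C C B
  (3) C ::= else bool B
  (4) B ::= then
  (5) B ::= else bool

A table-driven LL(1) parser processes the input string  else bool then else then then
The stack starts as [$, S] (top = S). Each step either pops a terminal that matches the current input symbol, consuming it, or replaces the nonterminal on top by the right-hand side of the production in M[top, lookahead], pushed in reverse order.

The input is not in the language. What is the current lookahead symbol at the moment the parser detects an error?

then

     Stack              Input                            Action
  1  $ S                else bool then else then then $  expand S ::= C C B
  2  $ B C C            else bool then else then then $  expand C ::= else bool B
  3  $ B C B bool else  else bool then else then then $  match else
  4  $ B C B bool       bool then else then then $       match bool
  5  $ B C B            then else then then $            expand B ::= then
  6  $ B C then         then else then then $            match then
  7  $ B C              else then then $                 expand C ::= else bool B
  8  $ B B bool else    else then then $                 match else
  9  $ B B bool         then then $                      error: top is terminal bool but lookahead is then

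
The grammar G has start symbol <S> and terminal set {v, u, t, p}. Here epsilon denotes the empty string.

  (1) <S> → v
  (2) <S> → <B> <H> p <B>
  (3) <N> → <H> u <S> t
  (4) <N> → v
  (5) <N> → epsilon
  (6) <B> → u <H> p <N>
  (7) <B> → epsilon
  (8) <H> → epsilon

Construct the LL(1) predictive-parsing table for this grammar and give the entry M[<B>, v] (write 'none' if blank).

FIRST(<B>): from <B>→u <H> p <N> we get {u}; from <B>→epsilon we get {epsilon}. So FIRST(<B>) = {epsilon, u}.
FIRST(<H>): from <H>→epsilon we get {epsilon}. So FIRST(<H>) = {epsilon}.
FIRST(<S>): from <S>→v we get {v}; from <S>→<B> <H> p <B> we get {p, u}. So FIRST(<S>) = {p, u, v}.
FIRST(<N>): from <N>→<H> u <S> t we get {u}; from <N>→v we get {v}; from <N>→epsilon we get {epsilon}. So FIRST(<N>) = {epsilon, u, v}.
FOLLOW(<S>) includes $ since <S> is the start symbol.
FOLLOW(<S>): in <N>→<H> u <S> t, <S> is followed by t with FIRST {t}. Thus FOLLOW(<S>) = {$, t}.
FOLLOW(<B>): in <S>→<B> <H> p <B> (occurrence 1), <B> is followed by <H> p <B> with FIRST {p}; in <S>→<B> <H> p <B> (occurrence 2), the suffix after <B> is empty, so FOLLOW(<B>) ⊇ FOLLOW(<S>) = {$, t}. Thus FOLLOW(<B>) = {$, p, t}.
For <B> → u <H> p <N>: FIRST(u <H> p <N>) = {u}, so it goes in M[<B>, t] for t ∈ {u}.
For <B> → epsilon: FIRST(epsilon) = {epsilon}, so it goes in M[<B>, t] for t ∈ {}; since epsilon ∈ FIRST, also for every t ∈ FOLLOW(<B>) = {$, p, t}.
None of these place a production in M[<B>, v].

none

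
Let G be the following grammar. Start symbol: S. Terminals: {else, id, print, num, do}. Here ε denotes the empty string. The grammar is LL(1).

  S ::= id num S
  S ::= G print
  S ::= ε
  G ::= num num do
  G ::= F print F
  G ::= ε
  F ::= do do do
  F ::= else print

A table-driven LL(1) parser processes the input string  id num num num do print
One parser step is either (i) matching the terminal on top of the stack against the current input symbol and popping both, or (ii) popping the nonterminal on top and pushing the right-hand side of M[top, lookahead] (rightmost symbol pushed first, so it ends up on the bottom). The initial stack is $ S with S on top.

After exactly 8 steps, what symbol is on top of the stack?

print

     Stack               Input                      Action
  1  $ S                 id num num num do print $  expand S ::= id num S
  2  $ S num id          id num num num do print $  match id
  3  $ S num             num num num do print $     match num
  4  $ S                 num num do print $         expand S ::= G print
  5  $ print G           num num do print $         expand G ::= num num do
  6  $ print do num num  num num do print $         match num
  7  $ print do num      num do print $             match num
  8  $ print do          do print $                 match do
Stack after step 8: $ print (top = print).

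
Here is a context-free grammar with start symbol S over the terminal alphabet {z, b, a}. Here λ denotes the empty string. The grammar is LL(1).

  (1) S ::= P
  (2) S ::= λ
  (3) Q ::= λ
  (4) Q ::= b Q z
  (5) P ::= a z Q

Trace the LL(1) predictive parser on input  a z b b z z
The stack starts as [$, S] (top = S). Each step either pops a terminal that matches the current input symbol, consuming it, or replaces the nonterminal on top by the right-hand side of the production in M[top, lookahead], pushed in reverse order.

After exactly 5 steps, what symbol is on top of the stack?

b

step 1: stack=$ S  input=a z b b z z $  — expand S ::= P
step 2: stack=$ P  input=a z b b z z $  — expand P ::= a z Q
step 3: stack=$ Q z a  input=a z b b z z $  — match a
step 4: stack=$ Q z  input=z b b z z $  — match z
step 5: stack=$ Q  input=b b z z $  — expand Q ::= b Q z
Stack after step 5: $ z Q b (top = b).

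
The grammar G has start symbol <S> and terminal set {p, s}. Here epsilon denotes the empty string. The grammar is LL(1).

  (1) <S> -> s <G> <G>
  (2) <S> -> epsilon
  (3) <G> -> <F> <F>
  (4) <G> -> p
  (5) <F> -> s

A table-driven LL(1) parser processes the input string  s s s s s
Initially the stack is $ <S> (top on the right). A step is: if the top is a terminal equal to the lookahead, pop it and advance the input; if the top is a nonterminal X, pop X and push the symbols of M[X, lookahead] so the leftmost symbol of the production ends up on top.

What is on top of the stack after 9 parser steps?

s

step 1: stack=$ <S>  input=s s s s s $  — expand <S> -> s <G> <G>
step 2: stack=$ <G> <G> s  input=s s s s s $  — match s
step 3: stack=$ <G> <G>  input=s s s s $  — expand <G> -> <F> <F>
step 4: stack=$ <G> <F> <F>  input=s s s s $  — expand <F> -> s
step 5: stack=$ <G> <F> s  input=s s s s $  — match s
step 6: stack=$ <G> <F>  input=s s s $  — expand <F> -> s
step 7: stack=$ <G> s  input=s s s $  — match s
step 8: stack=$ <G>  input=s s $  — expand <G> -> <F> <F>
step 9: stack=$ <F> <F>  input=s s $  — expand <F> -> s
Stack after step 9: $ <F> s (top = s).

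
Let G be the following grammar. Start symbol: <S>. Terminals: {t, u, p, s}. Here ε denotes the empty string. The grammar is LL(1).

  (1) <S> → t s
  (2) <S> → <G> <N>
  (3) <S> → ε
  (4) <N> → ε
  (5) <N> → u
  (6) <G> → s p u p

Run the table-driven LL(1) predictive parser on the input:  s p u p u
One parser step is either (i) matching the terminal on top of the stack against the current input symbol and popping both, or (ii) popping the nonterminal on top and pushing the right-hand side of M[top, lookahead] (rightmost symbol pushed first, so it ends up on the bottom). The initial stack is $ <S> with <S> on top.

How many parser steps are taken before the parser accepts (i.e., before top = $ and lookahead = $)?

step 1: stack=$ <S>  input=s p u p u $  — expand <S> → <G> <N>
step 2: stack=$ <N> <G>  input=s p u p u $  — expand <G> → s p u p
step 3: stack=$ <N> p u p s  input=s p u p u $  — match s
step 4: stack=$ <N> p u p  input=p u p u $  — match p
step 5: stack=$ <N> p u  input=u p u $  — match u
step 6: stack=$ <N> p  input=p u $  — match p
step 7: stack=$ <N>  input=u $  — expand <N> → u
step 8: stack=$ u  input=u $  — match u
Accept reached after 8 steps.

8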